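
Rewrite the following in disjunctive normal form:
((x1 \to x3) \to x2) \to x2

\lnot x1 \land \lnot x2 \lor x3 \land \lnot x2 \lor x2

((x1 \to x3) \to x2) \to x2
≡ \lnot ((x1 \to x3) \to x2) \lor x2   [eliminate \to]
≡ \lnot (\lnot (x1 \to x3) \lor x2) \lor x2   [eliminate \to]
≡ \lnot (\lnot (\lnot x1 \lor x3) \lor x2) \lor x2   [eliminate \to]
≡ \lnot \lnot (\lnot x1 \lor x3) \land \lnot x2 \lor x2   [De Morgan]
≡ (\lnot x1 \lor x3) \land \lnot x2 \lor x2   [double negation]
≡ \lnot x1 \land \lnot x2 \lor x3 \land \lnot x2 \lor x2   [distribute \land over \lor]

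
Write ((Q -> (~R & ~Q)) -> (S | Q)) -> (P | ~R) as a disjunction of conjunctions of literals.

((Q -> (~R & ~Q)) -> (S | Q)) -> (P | ~R)
⇔ ~((Q -> (~R & ~Q)) -> (S | Q)) | P | ~R   [eliminate ->]
⇔ ~(~(Q -> (~R & ~Q)) | S | Q) | P | ~R   [eliminate ->]
⇔ ~(~(~Q | (~R & ~Q)) | S | Q) | P | ~R   [eliminate ->]
⇔ (~~(~Q | (~R & ~Q)) & ~S & ~Q) | P | ~R   [De Morgan]
⇔ ((~Q | (~R & ~Q)) & ~S & ~Q) | P | ~R   [double negation]
⇔ (~Q & ~S & ~Q) | (~R & ~Q & ~S & ~Q) | P | ~R   [distribute & over |]
⇔ (~Q & ~S) | P | ~R   [simplify]

(~Q & ~S) | P | ~R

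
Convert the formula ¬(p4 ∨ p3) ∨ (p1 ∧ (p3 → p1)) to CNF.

(¬p4 ∨ p1) ∧ (¬p3 ∨ p1)

¬(p4 ∨ p3) ∨ (p1 ∧ (p3 → p1))
≡ ¬(p4 ∨ p3) ∨ (p1 ∧ (¬p3 ∨ p1))   — eliminate →
≡ (¬p4 ∧ ¬p3) ∨ (p1 ∧ (¬p3 ∨ p1))   — De Morgan
≡ (¬p4 ∨ p1) ∧ (¬p4 ∨ ¬p3 ∨ p1) ∧ (¬p3 ∨ p1) ∧ (¬p3 ∨ ¬p3 ∨ p1)   — distribute ∨ over ∧
≡ (¬p4 ∨ p1) ∧ (¬p3 ∨ p1)   — simplify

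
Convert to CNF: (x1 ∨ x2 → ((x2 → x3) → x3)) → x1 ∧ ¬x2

(x1 ∨ x2) ∧ (¬x2 ∨ x3) ∧ (¬x3 ∨ x1) ∧ (¬x3 ∨ ¬x2)

(x1 ∨ x2 → ((x2 → x3) → x3)) → x1 ∧ ¬x2
= ¬(x1 ∨ x2 → ((x2 → x3) → x3)) ∨ x1 ∧ ¬x2   [eliminate →]
= ¬(¬(x1 ∨ x2) ∨ ((x2 → x3) → x3)) ∨ x1 ∧ ¬x2   [eliminate →]
= ¬(¬(x1 ∨ x2) ∨ ¬(x2 → x3) ∨ x3) ∨ x1 ∧ ¬x2   [eliminate →]
= ¬(¬(x1 ∨ x2) ∨ ¬(¬x2 ∨ x3) ∨ x3) ∨ x1 ∧ ¬x2   [eliminate →]
= ¬¬(x1 ∨ x2) ∧ ¬¬(¬x2 ∨ x3) ∧ ¬x3 ∨ x1 ∧ ¬x2   [De Morgan]
= (x1 ∨ x2) ∧ ¬¬(¬x2 ∨ x3) ∧ ¬x3 ∨ x1 ∧ ¬x2   [double negation]
= (x1 ∨ x2) ∧ (¬x2 ∨ x3) ∧ ¬x3 ∨ x1 ∧ ¬x2   [double negation]
= (x1 ∨ x2 ∨ x1) ∧ (x1 ∨ x2 ∨ ¬x2) ∧ (¬x2 ∨ x3 ∨ x1) ∧ (¬x2 ∨ x3 ∨ ¬x2) ∧ (¬x3 ∨ x1) ∧ (¬x3 ∨ ¬x2)   [distribute ∨ over ∧]
= (x1 ∨ x2) ∧ (¬x2 ∨ x3) ∧ (¬x3 ∨ x1) ∧ (¬x3 ∨ ¬x2)   [simplify]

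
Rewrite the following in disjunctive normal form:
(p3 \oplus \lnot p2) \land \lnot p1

(p3 \land p2 \land \lnot p1) \lor (\lnot p3 \land \lnot p2 \land \lnot p1)

(p3 \oplus \lnot p2) \land \lnot p1
≡ ((p3 \land \lnot \lnot p2) \lor (\lnot p3 \land \lnot p2)) \land \lnot p1   — expand \oplus
≡ ((p3 \land p2) \lor (\lnot p3 \land \lnot p2)) \land \lnot p1   — double negation
≡ (p3 \land p2 \land \lnot p1) \lor (\lnot p3 \land \lnot p2 \land \lnot p1)   — distribute \land over \lor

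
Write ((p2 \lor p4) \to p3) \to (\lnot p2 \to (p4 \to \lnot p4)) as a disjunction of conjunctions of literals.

(p4 \land \lnot p3) \lor p2 \lor \lnot p4

((p2 \lor p4) \to p3) \to (\lnot p2 \to (p4 \to \lnot p4))
= \lnot ((p2 \lor p4) \to p3) \lor (\lnot p2 \to (p4 \to \lnot p4))   (eliminate \to)
= \lnot (\lnot (p2 \lor p4) \lor p3) \lor (\lnot p2 \to (p4 \to \lnot p4))   (eliminate \to)
= \lnot (\lnot (p2 \lor p4) \lor p3) \lor \lnot \lnot p2 \lor (p4 \to \lnot p4)   (eliminate \to)
= \lnot (\lnot (p2 \lor p4) \lor p3) \lor \lnot \lnot p2 \lor \lnot p4 \lor \lnot p4   (eliminate \to)
= (\lnot \lnot (p2 \lor p4) \land \lnot p3) \lor \lnot \lnot p2 \lor \lnot p4 \lor \lnot p4   (De Morgan)
= ((p2 \lor p4) \land \lnot p3) \lor \lnot \lnot p2 \lor \lnot p4 \lor \lnot p4   (double negation)
= ((p2 \lor p4) \land \lnot p3) \lor p2 \lor \lnot p4 \lor \lnot p4   (double negation)
= (p2 \land \lnot p3) \lor (p4 \land \lnot p3) \lor p2 \lor \lnot p4 \lor \lnot p4   (distribute \land over \lor)
= (p4 \land \lnot p3) \lor p2 \lor \lnot p4   (simplify)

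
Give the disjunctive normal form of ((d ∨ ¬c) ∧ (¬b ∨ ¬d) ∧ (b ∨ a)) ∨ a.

((d ∨ ¬c) ∧ (¬b ∨ ¬d) ∧ (b ∨ a)) ∨ a
⇔ (d ∧ ¬b ∧ b) ∨ (d ∧ ¬b ∧ a) ∨ (d ∧ ¬d ∧ b) ∨ (d ∧ ¬d ∧ a) ∨ (¬c ∧ ¬b ∧ b) ∨ (¬c ∧ ¬b ∧ a) ∨ (¬c ∧ ¬d ∧ b) ∨ (¬c ∧ ¬d ∧ a) ∨ a   [distribute ∧ over ∨]
⇔ (¬c ∧ ¬d ∧ b) ∨ a   [simplify]

(¬c ∧ ¬d ∧ b) ∨ a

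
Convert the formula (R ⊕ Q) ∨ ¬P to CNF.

(R ∨ Q ∨ ¬P) ∧ (¬R ∨ ¬Q ∨ ¬P)

(R ⊕ Q) ∨ ¬P
⇔ (R ∨ Q) ∧ ¬(R ∧ Q) ∨ ¬P
⇔ (R ∨ Q) ∧ (¬R ∨ ¬Q) ∨ ¬P
⇔ (R ∨ Q ∨ ¬P) ∧ (¬R ∨ ¬Q ∨ ¬P)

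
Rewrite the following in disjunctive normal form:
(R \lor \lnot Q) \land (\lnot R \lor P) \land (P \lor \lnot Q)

(R \land P) \lor (\lnot Q \land \lnot R) \lor (\lnot Q \land P)

(R \lor \lnot Q) \land (\lnot R \lor P) \land (P \lor \lnot Q)
≡ (R \land \lnot R \land P) \lor (R \land \lnot R \land \lnot Q) \lor (R \land P \land P) \lor (R \land P \land \lnot Q) \lor (\lnot Q \land \lnot R \land P) \lor (\lnot Q \land \lnot R \land \lnot Q) \lor (\lnot Q \land P \land P) \lor (\lnot Q \land P \land \lnot Q)   (distribute \land over \lor)
≡ (R \land P) \lor (\lnot Q \land \lnot R) \lor (\lnot Q \land P)   (simplify)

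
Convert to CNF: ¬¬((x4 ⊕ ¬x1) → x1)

¬¬((x4 ⊕ ¬x1) → x1)
= ¬¬(¬(x4 ⊕ ¬x1) ∨ x1)   [eliminate →]
= ¬¬(¬((x4 ∨ ¬x1) ∧ ¬(x4 ∧ ¬x1)) ∨ x1)   [expand ⊕]
= ¬((x4 ∨ ¬x1) ∧ ¬(x4 ∧ ¬x1)) ∨ x1   [double negation]
= ¬(x4 ∨ ¬x1) ∨ ¬¬(x4 ∧ ¬x1) ∨ x1   [De Morgan]
= (¬x4 ∧ ¬¬x1) ∨ ¬¬(x4 ∧ ¬x1) ∨ x1   [De Morgan]
= (¬x4 ∧ x1) ∨ ¬¬(x4 ∧ ¬x1) ∨ x1   [double negation]
= (¬x4 ∧ x1) ∨ (x4 ∧ ¬x1) ∨ x1   [double negation]
= (¬x4 ∨ x4 ∨ x1) ∧ (¬x4 ∨ ¬x1 ∨ x1) ∧ (x1 ∨ x4 ∨ x1) ∧ (x1 ∨ ¬x1 ∨ x1)   [distribute ∨ over ∧]
= x1 ∨ x4   [simplify]

x1 ∨ x4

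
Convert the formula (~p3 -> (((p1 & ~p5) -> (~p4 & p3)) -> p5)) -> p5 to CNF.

(~p3 -> (((p1 & ~p5) -> (~p4 & p3)) -> p5)) -> p5
≡ ~(~p3 -> (((p1 & ~p5) -> (~p4 & p3)) -> p5)) | p5   [eliminate ->]
≡ ~(~~p3 | (((p1 & ~p5) -> (~p4 & p3)) -> p5)) | p5   [eliminate ->]
≡ ~(~~p3 | ~((p1 & ~p5) -> (~p4 & p3)) | p5) | p5   [eliminate ->]
≡ ~(~~p3 | ~(~(p1 & ~p5) | (~p4 & p3)) | p5) | p5   [eliminate ->]
≡ (~~~p3 & ~~(~(p1 & ~p5) | (~p4 & p3)) & ~p5) | p5   [De Morgan]
≡ (~p3 & ~~(~(p1 & ~p5) | (~p4 & p3)) & ~p5) | p5   [double negation]
≡ (~p3 & (~(p1 & ~p5) | (~p4 & p3)) & ~p5) | p5   [double negation]
≡ (~p3 & (~p1 | ~~p5 | (~p4 & p3)) & ~p5) | p5   [De Morgan]
≡ (~p3 & (~p1 | p5 | (~p4 & p3)) & ~p5) | p5   [double negation]
≡ (~p3 | p5) & (~p1 | p5 | ~p4 | p5) & (~p1 | p5 | p3 | p5) & (~p5 | p5)   [distribute | over &]
≡ (~p3 | p5) & (~p1 | p5 | ~p4) & (~p1 | p5 | p3)   [simplify]

(~p3 | p5) & (~p1 | p5 | ~p4) & (~p1 | p5 | p3)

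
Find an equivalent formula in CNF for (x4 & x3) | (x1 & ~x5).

(x4 | x1) & (x4 | ~x5) & (x3 | x1) & (x3 | ~x5)

(x4 & x3) | (x1 & ~x5)
≡ (x4 | x1) & (x4 | ~x5) & (x3 | x1) & (x3 | ~x5)   [distribute | over &]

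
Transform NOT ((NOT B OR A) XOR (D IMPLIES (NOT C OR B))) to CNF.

(B OR NOT D OR NOT C) AND (NOT B OR A)

NOT ((NOT B OR A) XOR (D IMPLIES (NOT C OR B)))
≡ NOT ((NOT B OR A OR (D IMPLIES (NOT C OR B))) AND NOT ((NOT B OR A) AND (D IMPLIES (NOT C OR B))))   — expand XOR
≡ NOT ((NOT B OR A OR NOT D OR NOT C OR B) AND NOT ((NOT B OR A) AND (D IMPLIES (NOT C OR B))))   — eliminate IMPLIES
≡ NOT ((NOT B OR A OR NOT D OR NOT C OR B) AND NOT ((NOT B OR A) AND (NOT D OR NOT C OR B)))   — eliminate IMPLIES
≡ NOT (NOT B OR A OR NOT D OR NOT C OR B) OR NOT NOT ((NOT B OR A) AND (NOT D OR NOT C OR B))   — De Morgan
≡ (NOT NOT B AND NOT A AND NOT NOT D AND NOT NOT C AND NOT B) OR NOT NOT ((NOT B OR A) AND (NOT D OR NOT C OR B))   — De Morgan
≡ (B AND NOT A AND NOT NOT D AND NOT NOT C AND NOT B) OR NOT NOT ((NOT B OR A) AND (NOT D OR NOT C OR B))   — double negation
≡ (B AND NOT A AND D AND NOT NOT C AND NOT B) OR NOT NOT ((NOT B OR A) AND (NOT D OR NOT C OR B))   — double negation
≡ (B AND NOT A AND D AND C AND NOT B) OR NOT NOT ((NOT B OR A) AND (NOT D OR NOT C OR B))   — double negation
≡ (B AND NOT A AND D AND C AND NOT B) OR ((NOT B OR A) AND (NOT D OR NOT C OR B))   — double negation
≡ (B OR NOT B OR A) AND (B OR NOT D OR NOT C OR B) AND (NOT A OR NOT B OR A) AND (NOT A OR NOT D OR NOT C OR B) AND (D OR NOT B OR A) AND (D OR NOT D OR NOT C OR B) AND (C OR NOT B OR A) AND (C OR NOT D OR NOT C OR B) AND (NOT B OR NOT B OR A) AND (NOT B OR NOT D OR NOT C OR B)   — distribute OR over AND
≡ (B OR NOT D OR NOT C) AND (NOT B OR A)   — simplify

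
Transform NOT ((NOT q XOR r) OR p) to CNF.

(q OR r) AND (NOT r OR NOT q) AND NOT p

NOT ((NOT q XOR r) OR p)
≡ NOT (((NOT q OR r) AND NOT (NOT q AND r)) OR p)   — expand XOR
≡ NOT ((NOT q OR r) AND NOT (NOT q AND r)) AND NOT p   — De Morgan
≡ (NOT (NOT q OR r) OR NOT NOT (NOT q AND r)) AND NOT p   — De Morgan
≡ ((NOT NOT q AND NOT r) OR NOT NOT (NOT q AND r)) AND NOT p   — De Morgan
≡ ((q AND NOT r) OR NOT NOT (NOT q AND r)) AND NOT p   — double negation
≡ ((q AND NOT r) OR (NOT q AND r)) AND NOT p   — double negation
≡ (q OR NOT q) AND (q OR r) AND (NOT r OR NOT q) AND (NOT r OR r) AND NOT p   — distribute OR over AND
≡ (q OR r) AND (NOT r OR NOT q) AND NOT p   — simplify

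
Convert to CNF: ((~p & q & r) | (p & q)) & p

((~p & q & r) | (p & q)) & p
⇔ (~p | p) & (~p | q) & (q | p) & (q | q) & (r | p) & (r | q) & p   (distribute | over &)
⇔ q & p   (simplify)

q & p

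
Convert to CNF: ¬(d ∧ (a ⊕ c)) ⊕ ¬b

¬(d ∧ (a ⊕ c)) ⊕ ¬b
≡ (¬(d ∧ (a ⊕ c)) ∨ ¬b) ∧ ¬(¬(d ∧ (a ⊕ c)) ∧ ¬b)   [expand ⊕]
≡ (¬(d ∧ (a ∨ c) ∧ ¬(a ∧ c)) ∨ ¬b) ∧ ¬(¬(d ∧ (a ⊕ c)) ∧ ¬b)   [expand ⊕]
≡ (¬(d ∧ (a ∨ c) ∧ ¬(a ∧ c)) ∨ ¬b) ∧ ¬(¬(d ∧ (a ∨ c) ∧ ¬(a ∧ c)) ∧ ¬b)   [expand ⊕]
≡ (¬d ∨ ¬(a ∨ c) ∨ ¬¬(a ∧ c) ∨ ¬b) ∧ ¬(¬(d ∧ (a ∨ c) ∧ ¬(a ∧ c)) ∧ ¬b)   [De Morgan]
≡ (¬d ∨ ¬a ∧ ¬c ∨ ¬¬(a ∧ c) ∨ ¬b) ∧ ¬(¬(d ∧ (a ∨ c) ∧ ¬(a ∧ c)) ∧ ¬b)   [De Morgan]
≡ (¬d ∨ ¬a ∧ ¬c ∨ a ∧ c ∨ ¬b) ∧ ¬(¬(d ∧ (a ∨ c) ∧ ¬(a ∧ c)) ∧ ¬b)   [double negation]
≡ (¬d ∨ ¬a ∧ ¬c ∨ a ∧ c ∨ ¬b) ∧ (¬¬(d ∧ (a ∨ c) ∧ ¬(a ∧ c)) ∨ ¬¬b)   [De Morgan]
≡ (¬d ∨ ¬a ∧ ¬c ∨ a ∧ c ∨ ¬b) ∧ (d ∧ (a ∨ c) ∧ ¬(a ∧ c) ∨ ¬¬b)   [double negation]
≡ (¬d ∨ ¬a ∧ ¬c ∨ a ∧ c ∨ ¬b) ∧ (d ∧ (a ∨ c) ∧ (¬a ∨ ¬c) ∨ ¬¬b)   [De Morgan]
≡ (¬d ∨ ¬a ∧ ¬c ∨ a ∧ c ∨ ¬b) ∧ (d ∧ (a ∨ c) ∧ (¬a ∨ ¬c) ∨ b)   [double negation]
≡ (¬d ∨ ¬a ∨ a ∨ ¬b) ∧ (¬d ∨ ¬a ∨ c ∨ ¬b) ∧ (¬d ∨ ¬c ∨ a ∨ ¬b) ∧ (¬d ∨ ¬c ∨ c ∨ ¬b) ∧ (d ∨ b) ∧ (a ∨ c ∨ b) ∧ (¬a ∨ ¬c ∨ b)   [distribute ∨ over ∧]
≡ (¬d ∨ ¬a ∨ c ∨ ¬b) ∧ (¬d ∨ ¬c ∨ a ∨ ¬b) ∧ (d ∨ b) ∧ (a ∨ c ∨ b) ∧ (¬a ∨ ¬c ∨ b)   [simplify]

(¬d ∨ ¬a ∨ c ∨ ¬b) ∧ (¬d ∨ ¬c ∨ a ∨ ¬b) ∧ (d ∨ b) ∧ (a ∨ c ∨ b) ∧ (¬a ∨ ¬c ∨ b)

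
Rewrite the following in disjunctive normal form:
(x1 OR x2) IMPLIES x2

(x1 OR x2) IMPLIES x2
⇔ NOT (x1 OR x2) OR x2   [eliminate IMPLIES]
⇔ (NOT x1 AND NOT x2) OR x2   [De Morgan]

(NOT x1 AND NOT x2) OR x2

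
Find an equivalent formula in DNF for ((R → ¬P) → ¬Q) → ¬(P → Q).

((R → ¬P) → ¬Q) → ¬(P → Q)
= ¬((R → ¬P) → ¬Q) ∨ ¬(P → Q)   — eliminate →
= ¬(¬(R → ¬P) ∨ ¬Q) ∨ ¬(P → Q)   — eliminate →
= ¬(¬(¬R ∨ ¬P) ∨ ¬Q) ∨ ¬(P → Q)   — eliminate →
= ¬(¬(¬R ∨ ¬P) ∨ ¬Q) ∨ ¬(¬P ∨ Q)   — eliminate →
= (¬¬(¬R ∨ ¬P) ∧ ¬¬Q) ∨ ¬(¬P ∨ Q)   — De Morgan
= ((¬R ∨ ¬P) ∧ ¬¬Q) ∨ ¬(¬P ∨ Q)   — double negation
= ((¬R ∨ ¬P) ∧ Q) ∨ ¬(¬P ∨ Q)   — double negation
= ((¬R ∨ ¬P) ∧ Q) ∨ (¬¬P ∧ ¬Q)   — De Morgan
= ((¬R ∨ ¬P) ∧ Q) ∨ (P ∧ ¬Q)   — double negation
= (¬R ∧ Q) ∨ (¬P ∧ Q) ∨ (P ∧ ¬Q)   — distribute ∧ over ∨

(¬R ∧ Q) ∨ (¬P ∧ Q) ∨ (P ∧ ¬Q)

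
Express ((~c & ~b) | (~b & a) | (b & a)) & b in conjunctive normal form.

((~c & ~b) | (~b & a) | (b & a)) & b
≡ (~c | ~b | b) & (~c | ~b | a) & (~c | a | b) & (~c | a | a) & (~b | ~b | b) & (~b | ~b | a) & (~b | a | b) & (~b | a | a) & b   — distribute | over &
≡ (~c | a) & (~b | a) & b   — simplify

(~c | a) & (~b | a) & b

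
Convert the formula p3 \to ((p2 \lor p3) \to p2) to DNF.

\lnot p3 \lor p2

p3 \to ((p2 \lor p3) \to p2)
≡ \lnot p3 \lor ((p2 \lor p3) \to p2)   (eliminate \to)
≡ \lnot p3 \lor \lnot (p2 \lor p3) \lor p2   (eliminate \to)
≡ \lnot p3 \lor (\lnot p2 \land \lnot p3) \lor p2   (De Morgan)
≡ \lnot p3 \lor p2   (simplify)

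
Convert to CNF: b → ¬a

¬b ∨ ¬a

b → ¬a
≡ ¬b ∨ ¬a   [eliminate →]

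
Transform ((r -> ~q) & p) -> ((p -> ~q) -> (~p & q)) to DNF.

((r -> ~q) & p) -> ((p -> ~q) -> (~p & q))
⇔ ~((r -> ~q) & p) | ((p -> ~q) -> (~p & q))   [eliminate ->]
⇔ ~((~r | ~q) & p) | ((p -> ~q) -> (~p & q))   [eliminate ->]
⇔ ~((~r | ~q) & p) | ~(p -> ~q) | (~p & q)   [eliminate ->]
⇔ ~((~r | ~q) & p) | ~(~p | ~q) | (~p & q)   [eliminate ->]
⇔ ~(~r | ~q) | ~p | ~(~p | ~q) | (~p & q)   [De Morgan]
⇔ (~~r & ~~q) | ~p | ~(~p | ~q) | (~p & q)   [De Morgan]
⇔ (r & ~~q) | ~p | ~(~p | ~q) | (~p & q)   [double negation]
⇔ (r & q) | ~p | ~(~p | ~q) | (~p & q)   [double negation]
⇔ (r & q) | ~p | (~~p & ~~q) | (~p & q)   [De Morgan]
⇔ (r & q) | ~p | (p & ~~q) | (~p & q)   [double negation]
⇔ (r & q) | ~p | (p & q) | (~p & q)   [double negation]
⇔ (r & q) | ~p | (p & q)   [simplify]

(r & q) | ~p | (p & q)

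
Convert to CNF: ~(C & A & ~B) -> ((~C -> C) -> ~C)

(A | ~C) & (~B | ~C)

~(C & A & ~B) -> ((~C -> C) -> ~C)
⇔ ~~(C & A & ~B) | ((~C -> C) -> ~C)   [eliminate ->]
⇔ ~~(C & A & ~B) | ~(~C -> C) | ~C   [eliminate ->]
⇔ ~~(C & A & ~B) | ~(~~C | C) | ~C   [eliminate ->]
⇔ (C & A & ~B) | ~(~~C | C) | ~C   [double negation]
⇔ (C & A & ~B) | (~~~C & ~C) | ~C   [De Morgan]
⇔ (C & A & ~B) | (~C & ~C) | ~C   [double negation]
⇔ (C | ~C | ~C) & (C | ~C | ~C) & (A | ~C | ~C) & (A | ~C | ~C) & (~B | ~C | ~C) & (~B | ~C | ~C)   [distribute | over &]
⇔ (A | ~C) & (~B | ~C)   [simplify]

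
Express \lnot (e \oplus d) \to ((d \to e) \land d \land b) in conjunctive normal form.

\lnot (e \oplus d) \to ((d \to e) \land d \land b)
= \lnot \lnot (e \oplus d) \lor ((d \to e) \land d \land b)   [eliminate \to]
= \lnot \lnot ((e \lor d) \land \lnot (e \land d)) \lor ((d \to e) \land d \land b)   [expand \oplus]
= \lnot \lnot ((e \lor d) \land \lnot (e \land d)) \lor ((\lnot d \lor e) \land d \land b)   [eliminate \to]
= ((e \lor d) \land \lnot (e \land d)) \lor ((\lnot d \lor e) \land d \land b)   [double negation]
= ((e \lor d) \land (\lnot e \lor \lnot d)) \lor ((\lnot d \lor e) \land d \land b)   [De Morgan]
= (e \lor d \lor \lnot d \lor e) \land (e \lor d \lor d) \land (e \lor d \lor b) \land (\lnot e \lor \lnot d \lor \lnot d \lor e) \land (\lnot e \lor \lnot d \lor d) \land (\lnot e \lor \lnot d \lor b)   [distribute \lor over \land]
= (e \lor d) \land (\lnot e \lor \lnot d \lor b)   [simplify]

(e \lor d) \land (\lnot e \lor \lnot d \lor b)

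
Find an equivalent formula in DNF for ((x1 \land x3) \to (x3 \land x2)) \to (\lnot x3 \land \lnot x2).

((x1 \land x3) \to (x3 \land x2)) \to (\lnot x3 \land \lnot x2)
⇔ \lnot ((x1 \land x3) \to (x3 \land x2)) \lor (\lnot x3 \land \lnot x2)   [eliminate \to]
⇔ \lnot (\lnot (x1 \land x3) \lor (x3 \land x2)) \lor (\lnot x3 \land \lnot x2)   [eliminate \to]
⇔ (\lnot \lnot (x1 \land x3) \land \lnot (x3 \land x2)) \lor (\lnot x3 \land \lnot x2)   [De Morgan]
⇔ (x1 \land x3 \land \lnot (x3 \land x2)) \lor (\lnot x3 \land \lnot x2)   [double negation]
⇔ (x1 \land x3 \land (\lnot x3 \lor \lnot x2)) \lor (\lnot x3 \land \lnot x2)   [De Morgan]
⇔ (x1 \land x3 \land \lnot x3) \lor (x1 \land x3 \land \lnot x2) \lor (\lnot x3 \land \lnot x2)   [distribute \land over \lor]
⇔ (x1 \land x3 \land \lnot x2) \lor (\lnot x3 \land \lnot x2)   [simplify]

(x1 \land x3 \land \lnot x2) \lor (\lnot x3 \land \lnot x2)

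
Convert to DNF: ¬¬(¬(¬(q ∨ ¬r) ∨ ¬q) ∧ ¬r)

q ∧ ¬r

¬¬(¬(¬(q ∨ ¬r) ∨ ¬q) ∧ ¬r)
= ¬(¬(q ∨ ¬r) ∨ ¬q) ∧ ¬r   (double negation)
= ¬¬(q ∨ ¬r) ∧ ¬¬q ∧ ¬r   (De Morgan)
= (q ∨ ¬r) ∧ ¬¬q ∧ ¬r   (double negation)
= (q ∨ ¬r) ∧ q ∧ ¬r   (double negation)
= (q ∧ q ∧ ¬r) ∨ (¬r ∧ q ∧ ¬r)   (distribute ∧ over ∨)
= q ∧ ¬r   (simplify)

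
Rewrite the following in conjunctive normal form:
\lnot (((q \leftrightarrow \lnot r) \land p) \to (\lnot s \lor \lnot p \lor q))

(r \lor q) \land p \land s \land \lnot q

\lnot (((q \leftrightarrow \lnot r) \land p) \to (\lnot s \lor \lnot p \lor q))
≡ \lnot (\lnot ((q \leftrightarrow \lnot r) \land p) \lor \lnot s \lor \lnot p \lor q)   (eliminate \to)
≡ \lnot (\lnot ((q \to \lnot r) \land (\lnot r \to q) \land p) \lor \lnot s \lor \lnot p \lor q)   (eliminate \leftrightarrow)
≡ \lnot (\lnot ((\lnot q \lor \lnot r) \land (\lnot r \to q) \land p) \lor \lnot s \lor \lnot p \lor q)   (eliminate \to)
≡ \lnot (\lnot ((\lnot q \lor \lnot r) \land (\lnot \lnot r \lor q) \land p) \lor \lnot s \lor \lnot p \lor q)   (eliminate \to)
≡ \lnot \lnot ((\lnot q \lor \lnot r) \land (\lnot \lnot r \lor q) \land p) \land \lnot \lnot s \land \lnot \lnot p \land \lnot q   (De Morgan)
≡ (\lnot q \lor \lnot r) \land (\lnot \lnot r \lor q) \land p \land \lnot \lnot s \land \lnot \lnot p \land \lnot q   (double negation)
≡ (\lnot q \lor \lnot r) \land (r \lor q) \land p \land \lnot \lnot s \land \lnot \lnot p \land \lnot q   (double negation)
≡ (\lnot q \lor \lnot r) \land (r \lor q) \land p \land s \land \lnot \lnot p \land \lnot q   (double negation)
≡ (\lnot q \lor \lnot r) \land (r \lor q) \land p \land s \land p \land \lnot q   (double negation)
≡ (r \lor q) \land p \land s \land \lnot q   (simplify)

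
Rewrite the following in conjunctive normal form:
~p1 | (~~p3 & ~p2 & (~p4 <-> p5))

(~p1 | p3) & (~p1 | ~p2) & (~p1 | p4 | p5) & (~p1 | ~p5 | ~p4)

~p1 | (~~p3 & ~p2 & (~p4 <-> p5))
≡ ~p1 | (~~p3 & ~p2 & (~p4 -> p5) & (p5 -> ~p4))
≡ ~p1 | (~~p3 & ~p2 & (~~p4 | p5) & (p5 -> ~p4))
≡ ~p1 | (~~p3 & ~p2 & (~~p4 | p5) & (~p5 | ~p4))
≡ ~p1 | (p3 & ~p2 & (~~p4 | p5) & (~p5 | ~p4))
≡ ~p1 | (p3 & ~p2 & (p4 | p5) & (~p5 | ~p4))
≡ (~p1 | p3) & (~p1 | ~p2) & (~p1 | p4 | p5) & (~p1 | ~p5 | ~p4)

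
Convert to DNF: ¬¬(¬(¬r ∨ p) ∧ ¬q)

r ∧ ¬p ∧ ¬q

¬¬(¬(¬r ∨ p) ∧ ¬q)
≡ ¬(¬r ∨ p) ∧ ¬q   [double negation]
≡ ¬¬r ∧ ¬p ∧ ¬q   [De Morgan]
≡ r ∧ ¬p ∧ ¬q   [double negation]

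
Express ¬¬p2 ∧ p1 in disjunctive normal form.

¬¬p2 ∧ p1
= p2 ∧ p1   [double negation]

p2 ∧ p1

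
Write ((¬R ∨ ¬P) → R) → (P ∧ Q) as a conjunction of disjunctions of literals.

(¬R ∨ P) ∧ (¬R ∨ Q)

((¬R ∨ ¬P) → R) → (P ∧ Q)
≡ ¬((¬R ∨ ¬P) → R) ∨ (P ∧ Q)   [eliminate →]
≡ ¬(¬(¬R ∨ ¬P) ∨ R) ∨ (P ∧ Q)   [eliminate →]
≡ (¬¬(¬R ∨ ¬P) ∧ ¬R) ∨ (P ∧ Q)   [De Morgan]
≡ ((¬R ∨ ¬P) ∧ ¬R) ∨ (P ∧ Q)   [double negation]
≡ (¬R ∨ ¬P ∨ P) ∧ (¬R ∨ ¬P ∨ Q) ∧ (¬R ∨ P) ∧ (¬R ∨ Q)   [distribute ∨ over ∧]
≡ (¬R ∨ P) ∧ (¬R ∨ Q)   [simplify]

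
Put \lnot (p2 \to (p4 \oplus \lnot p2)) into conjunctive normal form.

p2 \land (\lnot p4 \lor \lnot p2)

\lnot (p2 \to (p4 \oplus \lnot p2))
= \lnot (\lnot p2 \lor (p4 \oplus \lnot p2))   [eliminate \to]
= \lnot (\lnot p2 \lor ((p4 \lor \lnot p2) \land \lnot (p4 \land \lnot p2)))   [expand \oplus]
= \lnot \lnot p2 \land \lnot ((p4 \lor \lnot p2) \land \lnot (p4 \land \lnot p2))   [De Morgan]
= p2 \land \lnot ((p4 \lor \lnot p2) \land \lnot (p4 \land \lnot p2))   [double negation]
= p2 \land (\lnot (p4 \lor \lnot p2) \lor \lnot \lnot (p4 \land \lnot p2))   [De Morgan]
= p2 \land ((\lnot p4 \land \lnot \lnot p2) \lor \lnot \lnot (p4 \land \lnot p2))   [De Morgan]
= p2 \land ((\lnot p4 \land p2) \lor \lnot \lnot (p4 \land \lnot p2))   [double negation]
= p2 \land ((\lnot p4 \land p2) \lor (p4 \land \lnot p2))   [double negation]
= p2 \land (\lnot p4 \lor p4) \land (\lnot p4 \lor \lnot p2) \land (p2 \lor p4) \land (p2 \lor \lnot p2)   [distribute \lor over \land]
= p2 \land (\lnot p4 \lor \lnot p2)   [simplify]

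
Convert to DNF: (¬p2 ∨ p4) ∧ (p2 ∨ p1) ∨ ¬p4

¬p2 ∧ p1 ∨ p4 ∧ p2 ∨ p4 ∧ p1 ∨ ¬p4

(¬p2 ∨ p4) ∧ (p2 ∨ p1) ∨ ¬p4
⇔ ¬p2 ∧ p2 ∨ ¬p2 ∧ p1 ∨ p4 ∧ p2 ∨ p4 ∧ p1 ∨ ¬p4   — distribute ∧ over ∨
⇔ ¬p2 ∧ p1 ∨ p4 ∧ p2 ∨ p4 ∧ p1 ∨ ¬p4   — simplify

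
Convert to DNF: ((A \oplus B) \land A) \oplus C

(A \land \lnot B \land \lnot C) \lor (B \land A \land C) \lor (\lnot A \land C)

((A \oplus B) \land A) \oplus C
≡ ((A \oplus B) \land A \land \lnot C) \lor (\lnot ((A \oplus B) \land A) \land C)   — expand \oplus
≡ (((A \land \lnot B) \lor (\lnot A \land B)) \land A \land \lnot C) \lor (\lnot ((A \oplus B) \land A) \land C)   — expand \oplus
≡ (((A \land \lnot B) \lor (\lnot A \land B)) \land A \land \lnot C) \lor (\lnot (((A \land \lnot B) \lor (\lnot A \land B)) \land A) \land C)   — expand \oplus
≡ (((A \land \lnot B) \lor (\lnot A \land B)) \land A \land \lnot C) \lor ((\lnot ((A \land \lnot B) \lor (\lnot A \land B)) \lor \lnot A) \land C)   — De Morgan
≡ (((A \land \lnot B) \lor (\lnot A \land B)) \land A \land \lnot C) \lor (((\lnot (A \land \lnot B) \land \lnot (\lnot A \land B)) \lor \lnot A) \land C)   — De Morgan
≡ (((A \land \lnot B) \lor (\lnot A \land B)) \land A \land \lnot C) \lor ((((\lnot A \lor \lnot \lnot B) \land \lnot (\lnot A \land B)) \lor \lnot A) \land C)   — De Morgan
≡ (((A \land \lnot B) \lor (\lnot A \land B)) \land A \land \lnot C) \lor ((((\lnot A \lor B) \land \lnot (\lnot A \land B)) \lor \lnot A) \land C)   — double negation
≡ (((A \land \lnot B) \lor (\lnot A \land B)) \land A \land \lnot C) \lor ((((\lnot A \lor B) \land (\lnot \lnot A \lor \lnot B)) \lor \lnot A) \land C)   — De Morgan
≡ (((A \land \lnot B) \lor (\lnot A \land B)) \land A \land \lnot C) \lor ((((\lnot A \lor B) \land (A \lor \lnot B)) \lor \lnot A) \land C)   — double negation
≡ (A \land \lnot B \land A \land \lnot C) \lor (\lnot A \land B \land A \land \lnot C) \lor (\lnot A \land A \land C) \lor (\lnot A \land \lnot B \land C) \lor (B \land A \land C) \lor (B \land \lnot B \land C) \lor (\lnot A \land C)   — distribute \land over \lor
≡ (A \land \lnot B \land \lnot C) \lor (B \land A \land C) \lor (\lnot A \land C)   — simplify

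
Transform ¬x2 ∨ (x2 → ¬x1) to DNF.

¬x2 ∨ ¬x1

¬x2 ∨ (x2 → ¬x1)
⇔ ¬x2 ∨ ¬x2 ∨ ¬x1   — eliminate →
⇔ ¬x2 ∨ ¬x1   — simplify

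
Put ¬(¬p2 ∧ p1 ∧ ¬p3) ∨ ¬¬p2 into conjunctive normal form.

p2 ∨ ¬p1 ∨ p3

¬(¬p2 ∧ p1 ∧ ¬p3) ∨ ¬¬p2
≡ ¬¬p2 ∨ ¬p1 ∨ ¬¬p3 ∨ ¬¬p2   [De Morgan]
≡ p2 ∨ ¬p1 ∨ ¬¬p3 ∨ ¬¬p2   [double negation]
≡ p2 ∨ ¬p1 ∨ p3 ∨ ¬¬p2   [double negation]
≡ p2 ∨ ¬p1 ∨ p3 ∨ p2   [double negation]
≡ p2 ∨ ¬p1 ∨ p3   [simplify]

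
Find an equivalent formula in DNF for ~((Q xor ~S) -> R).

~((Q xor ~S) -> R)
≡ ~(~(Q xor ~S) | R)   [eliminate ->]
≡ ~(~((Q & ~~S) | (~Q & ~S)) | R)   [expand xor]
≡ ~~((Q & ~~S) | (~Q & ~S)) & ~R   [De Morgan]
≡ ((Q & ~~S) | (~Q & ~S)) & ~R   [double negation]
≡ ((Q & S) | (~Q & ~S)) & ~R   [double negation]
≡ (Q & S & ~R) | (~Q & ~S & ~R)   [distribute & over |]

(Q & S & ~R) | (~Q & ~S & ~R)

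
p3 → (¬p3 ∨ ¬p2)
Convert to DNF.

¬p3 ∨ ¬p2

p3 → (¬p3 ∨ ¬p2)
= ¬p3 ∨ ¬p3 ∨ ¬p2   — eliminate →
= ¬p3 ∨ ¬p2   — simplify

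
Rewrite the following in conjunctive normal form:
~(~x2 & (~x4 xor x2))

x2 | x4

~(~x2 & (~x4 xor x2))
⇔ ~(~x2 & (~x4 | x2) & ~(~x4 & x2))   (expand xor)
⇔ ~~x2 | ~(~x4 | x2) | ~~(~x4 & x2)   (De Morgan)
⇔ x2 | ~(~x4 | x2) | ~~(~x4 & x2)   (double negation)
⇔ x2 | (~~x4 & ~x2) | ~~(~x4 & x2)   (De Morgan)
⇔ x2 | (x4 & ~x2) | ~~(~x4 & x2)   (double negation)
⇔ x2 | (x4 & ~x2) | (~x4 & x2)   (double negation)
⇔ (x2 | x4 | ~x4) & (x2 | x4 | x2) & (x2 | ~x2 | ~x4) & (x2 | ~x2 | x2)   (distribute | over &)
⇔ x2 | x4   (simplify)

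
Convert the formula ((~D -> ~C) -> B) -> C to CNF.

((~D -> ~C) -> B) -> C
≡ ~((~D -> ~C) -> B) | C   [eliminate ->]
≡ ~(~(~D -> ~C) | B) | C   [eliminate ->]
≡ ~(~(~~D | ~C) | B) | C   [eliminate ->]
≡ (~~(~~D | ~C) & ~B) | C   [De Morgan]
≡ ((~~D | ~C) & ~B) | C   [double negation]
≡ ((D | ~C) & ~B) | C   [double negation]
≡ (D | ~C | C) & (~B | C)   [distribute | over &]
≡ ~B | C   [simplify]

~B | C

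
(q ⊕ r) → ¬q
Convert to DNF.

(q ⊕ r) → ¬q
= ¬(q ⊕ r) ∨ ¬q   (eliminate →)
= ¬((q ∧ ¬r) ∨ (¬q ∧ r)) ∨ ¬q   (expand ⊕)
= (¬(q ∧ ¬r) ∧ ¬(¬q ∧ r)) ∨ ¬q   (De Morgan)
= ((¬q ∨ ¬¬r) ∧ ¬(¬q ∧ r)) ∨ ¬q   (De Morgan)
= ((¬q ∨ r) ∧ ¬(¬q ∧ r)) ∨ ¬q   (double negation)
= ((¬q ∨ r) ∧ (¬¬q ∨ ¬r)) ∨ ¬q   (De Morgan)
= ((¬q ∨ r) ∧ (q ∨ ¬r)) ∨ ¬q   (double negation)
= (¬q ∧ q) ∨ (¬q ∧ ¬r) ∨ (r ∧ q) ∨ (r ∧ ¬r) ∨ ¬q   (distribute ∧ over ∨)
= (r ∧ q) ∨ ¬q   (simplify)

(r ∧ q) ∨ ¬q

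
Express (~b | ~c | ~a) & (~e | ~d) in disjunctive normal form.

(~b & ~e) | (~b & ~d) | (~c & ~e) | (~c & ~d) | (~a & ~e) | (~a & ~d)

(~b | ~c | ~a) & (~e | ~d)
= (~b & ~e) | (~b & ~d) | (~c & ~e) | (~c & ~d) | (~a & ~e) | (~a & ~d)   [distribute & over |]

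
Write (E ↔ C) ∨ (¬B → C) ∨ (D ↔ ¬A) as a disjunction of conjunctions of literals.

(¬E ∧ ¬C) ∨ B ∨ C ∨ (¬D ∧ A) ∨ (¬A ∧ D)

(E ↔ C) ∨ (¬B → C) ∨ (D ↔ ¬A)
≡ ((E → C) ∧ (C → E)) ∨ (¬B → C) ∨ (D ↔ ¬A)   — eliminate ↔
≡ ((¬E ∨ C) ∧ (C → E)) ∨ (¬B → C) ∨ (D ↔ ¬A)   — eliminate →
≡ ((¬E ∨ C) ∧ (¬C ∨ E)) ∨ (¬B → C) ∨ (D ↔ ¬A)   — eliminate →
≡ ((¬E ∨ C) ∧ (¬C ∨ E)) ∨ ¬¬B ∨ C ∨ (D ↔ ¬A)   — eliminate →
≡ ((¬E ∨ C) ∧ (¬C ∨ E)) ∨ ¬¬B ∨ C ∨ ((D → ¬A) ∧ (¬A → D))   — eliminate ↔
≡ ((¬E ∨ C) ∧ (¬C ∨ E)) ∨ ¬¬B ∨ C ∨ ((¬D ∨ ¬A) ∧ (¬A → D))   — eliminate →
≡ ((¬E ∨ C) ∧ (¬C ∨ E)) ∨ ¬¬B ∨ C ∨ ((¬D ∨ ¬A) ∧ (¬¬A ∨ D))   — eliminate →
≡ ((¬E ∨ C) ∧ (¬C ∨ E)) ∨ B ∨ C ∨ ((¬D ∨ ¬A) ∧ (¬¬A ∨ D))   — double negation
≡ ((¬E ∨ C) ∧ (¬C ∨ E)) ∨ B ∨ C ∨ ((¬D ∨ ¬A) ∧ (A ∨ D))   — double negation
≡ (¬E ∧ ¬C) ∨ (¬E ∧ E) ∨ (C ∧ ¬C) ∨ (C ∧ E) ∨ B ∨ C ∨ (¬D ∧ A) ∨ (¬D ∧ D) ∨ (¬A ∧ A) ∨ (¬A ∧ D)   — distribute ∧ over ∨
≡ (¬E ∧ ¬C) ∨ B ∨ C ∨ (¬D ∧ A) ∨ (¬A ∧ D)   — simplify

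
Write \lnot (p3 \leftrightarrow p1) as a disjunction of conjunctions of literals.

\lnot (p3 \leftrightarrow p1)
= \lnot ((p3 \to p1) \land (p1 \to p3))   — eliminate \leftrightarrow
= \lnot ((\lnot p3 \lor p1) \land (p1 \to p3))   — eliminate \to
= \lnot ((\lnot p3 \lor p1) \land (\lnot p1 \lor p3))   — eliminate \to
= \lnot (\lnot p3 \lor p1) \lor \lnot (\lnot p1 \lor p3)   — De Morgan
= (\lnot \lnot p3 \land \lnot p1) \lor \lnot (\lnot p1 \lor p3)   — De Morgan
= (p3 \land \lnot p1) \lor \lnot (\lnot p1 \lor p3)   — double negation
= (p3 \land \lnot p1) \lor (\lnot \lnot p1 \land \lnot p3)   — De Morgan
= (p3 \land \lnot p1) \lor (p1 \land \lnot p3)   — double negation

(p3 \land \lnot p1) \lor (p1 \land \lnot p3)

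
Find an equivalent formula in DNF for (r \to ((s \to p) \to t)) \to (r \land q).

(r \land \lnot s \land \lnot t) \lor (r \land p \land \lnot t) \lor (r \land q)

(r \to ((s \to p) \to t)) \to (r \land q)
⇔ \lnot (r \to ((s \to p) \to t)) \lor (r \land q)   (eliminate \to)
⇔ \lnot (\lnot r \lor ((s \to p) \to t)) \lor (r \land q)   (eliminate \to)
⇔ \lnot (\lnot r \lor \lnot (s \to p) \lor t) \lor (r \land q)   (eliminate \to)
⇔ \lnot (\lnot r \lor \lnot (\lnot s \lor p) \lor t) \lor (r \land q)   (eliminate \to)
⇔ (\lnot \lnot r \land \lnot \lnot (\lnot s \lor p) \land \lnot t) \lor (r \land q)   (De Morgan)
⇔ (r \land \lnot \lnot (\lnot s \lor p) \land \lnot t) \lor (r \land q)   (double negation)
⇔ (r \land (\lnot s \lor p) \land \lnot t) \lor (r \land q)   (double negation)
⇔ (r \land \lnot s \land \lnot t) \lor (r \land p \land \lnot t) \lor (r \land q)   (distribute \land over \lor)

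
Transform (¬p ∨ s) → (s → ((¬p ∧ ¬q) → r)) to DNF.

(¬p ∨ s) → (s → ((¬p ∧ ¬q) → r))
≡ ¬(¬p ∨ s) ∨ (s → ((¬p ∧ ¬q) → r))
≡ ¬(¬p ∨ s) ∨ ¬s ∨ ((¬p ∧ ¬q) → r)
≡ ¬(¬p ∨ s) ∨ ¬s ∨ ¬(¬p ∧ ¬q) ∨ r
≡ (¬¬p ∧ ¬s) ∨ ¬s ∨ ¬(¬p ∧ ¬q) ∨ r
≡ (p ∧ ¬s) ∨ ¬s ∨ ¬(¬p ∧ ¬q) ∨ r
≡ (p ∧ ¬s) ∨ ¬s ∨ ¬¬p ∨ ¬¬q ∨ r
≡ (p ∧ ¬s) ∨ ¬s ∨ p ∨ ¬¬q ∨ r
≡ (p ∧ ¬s) ∨ ¬s ∨ p ∨ q ∨ r
≡ ¬s ∨ p ∨ q ∨ r

¬s ∨ p ∨ q ∨ r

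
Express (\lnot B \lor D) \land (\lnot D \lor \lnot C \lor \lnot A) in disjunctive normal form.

\lnot B \land \lnot D \lor \lnot B \land \lnot C \lor \lnot B \land \lnot A \lor D \land \lnot C \lor D \land \lnot A

(\lnot B \lor D) \land (\lnot D \lor \lnot C \lor \lnot A)
⇔ \lnot B \land \lnot D \lor \lnot B \land \lnot C \lor \lnot B \land \lnot A \lor D \land \lnot D \lor D \land \lnot C \lor D \land \lnot A   [distribute \land over \lor]
⇔ \lnot B \land \lnot D \lor \lnot B \land \lnot C \lor \lnot B \land \lnot A \lor D \land \lnot C \lor D \land \lnot A   [simplify]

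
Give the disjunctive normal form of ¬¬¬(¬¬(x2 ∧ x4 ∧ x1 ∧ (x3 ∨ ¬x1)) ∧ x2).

¬x2 ∨ ¬x4 ∨ ¬x1 ∨ (¬x3 ∧ x1)

¬¬¬(¬¬(x2 ∧ x4 ∧ x1 ∧ (x3 ∨ ¬x1)) ∧ x2)
= ¬(¬¬(x2 ∧ x4 ∧ x1 ∧ (x3 ∨ ¬x1)) ∧ x2)   [double negation]
= ¬¬¬(x2 ∧ x4 ∧ x1 ∧ (x3 ∨ ¬x1)) ∨ ¬x2   [De Morgan]
= ¬(x2 ∧ x4 ∧ x1 ∧ (x3 ∨ ¬x1)) ∨ ¬x2   [double negation]
= ¬x2 ∨ ¬x4 ∨ ¬x1 ∨ ¬(x3 ∨ ¬x1) ∨ ¬x2   [De Morgan]
= ¬x2 ∨ ¬x4 ∨ ¬x1 ∨ (¬x3 ∧ ¬¬x1) ∨ ¬x2   [De Morgan]
= ¬x2 ∨ ¬x4 ∨ ¬x1 ∨ (¬x3 ∧ x1) ∨ ¬x2   [double negation]
= ¬x2 ∨ ¬x4 ∨ ¬x1 ∨ (¬x3 ∧ x1)   [simplify]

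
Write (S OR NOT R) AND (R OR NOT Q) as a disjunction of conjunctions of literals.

(S AND R) OR (S AND NOT Q) OR (NOT R AND NOT Q)

(S OR NOT R) AND (R OR NOT Q)
⇔ (S AND R) OR (S AND NOT Q) OR (NOT R AND R) OR (NOT R AND NOT Q)   [distribute AND over OR]
⇔ (S AND R) OR (S AND NOT Q) OR (NOT R AND NOT Q)   [simplify]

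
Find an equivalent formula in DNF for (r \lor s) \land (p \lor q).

r \land p \lor r \land q \lor s \land p \lor s \land q

(r \lor s) \land (p \lor q)
≡ r \land p \lor r \land q \lor s \land p \lor s \land q   (distribute \land over \lor)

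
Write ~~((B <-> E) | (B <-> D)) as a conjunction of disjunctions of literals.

~~((B <-> E) | (B <-> D))
≡ ~~(((B -> E) & (E -> B)) | (B <-> D))   (eliminate <->)
≡ ~~(((~B | E) & (E -> B)) | (B <-> D))   (eliminate ->)
≡ ~~(((~B | E) & (~E | B)) | (B <-> D))   (eliminate ->)
≡ ~~(((~B | E) & (~E | B)) | ((B -> D) & (D -> B)))   (eliminate <->)
≡ ~~(((~B | E) & (~E | B)) | ((~B | D) & (D -> B)))   (eliminate ->)
≡ ~~(((~B | E) & (~E | B)) | ((~B | D) & (~D | B)))   (eliminate ->)
≡ ((~B | E) & (~E | B)) | ((~B | D) & (~D | B))   (double negation)
≡ (~B | E | ~B | D) & (~B | E | ~D | B) & (~E | B | ~B | D) & (~E | B | ~D | B)   (distribute | over &)
≡ (~B | E | D) & (~E | B | ~D)   (simplify)

(~B | E | D) & (~E | B | ~D)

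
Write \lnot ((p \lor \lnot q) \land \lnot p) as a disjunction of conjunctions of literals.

\lnot ((p \lor \lnot q) \land \lnot p)
⇔ \lnot (p \lor \lnot q) \lor \lnot \lnot p
⇔ \lnot p \land \lnot \lnot q \lor \lnot \lnot p
⇔ \lnot p \land q \lor \lnot \lnot p
⇔ \lnot p \land q \lor p

\lnot p \land q \lor p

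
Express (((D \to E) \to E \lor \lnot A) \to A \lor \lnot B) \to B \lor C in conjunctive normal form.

(((D \to E) \to E \lor \lnot A) \to A \lor \lnot B) \to B \lor C
⇔ \lnot (((D \to E) \to E \lor \lnot A) \to A \lor \lnot B) \lor B \lor C   [eliminate \to]
⇔ \lnot (\lnot ((D \to E) \to E \lor \lnot A) \lor A \lor \lnot B) \lor B \lor C   [eliminate \to]
⇔ \lnot (\lnot (\lnot (D \to E) \lor E \lor \lnot A) \lor A \lor \lnot B) \lor B \lor C   [eliminate \to]
⇔ \lnot (\lnot (\lnot (\lnot D \lor E) \lor E \lor \lnot A) \lor A \lor \lnot B) \lor B \lor C   [eliminate \to]
⇔ \lnot \lnot (\lnot (\lnot D \lor E) \lor E \lor \lnot A) \land \lnot A \land \lnot \lnot B \lor B \lor C   [De Morgan]
⇔ (\lnot (\lnot D \lor E) \lor E \lor \lnot A) \land \lnot A \land \lnot \lnot B \lor B \lor C   [double negation]
⇔ (\lnot \lnot D \land \lnot E \lor E \lor \lnot A) \land \lnot A \land \lnot \lnot B \lor B \lor C   [De Morgan]
⇔ (D \land \lnot E \lor E \lor \lnot A) \land \lnot A \land \lnot \lnot B \lor B \lor C   [double negation]
⇔ (D \land \lnot E \lor E \lor \lnot A) \land \lnot A \land B \lor B \lor C   [double negation]
⇔ (D \lor E \lor \lnot A \lor B \lor C) \land (\lnot E \lor E \lor \lnot A \lor B \lor C) \land (\lnot A \lor B \lor C) \land (B \lor B \lor C)   [distribute \lor over \land]
⇔ B \lor C   [simplify]

B \lor C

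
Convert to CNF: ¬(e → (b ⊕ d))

e ∧ (¬b ∨ d) ∧ (¬d ∨ b)

¬(e → (b ⊕ d))
= ¬(¬e ∨ (b ⊕ d))   [eliminate →]
= ¬(¬e ∨ ((b ∨ d) ∧ ¬(b ∧ d)))   [expand ⊕]
= ¬¬e ∧ ¬((b ∨ d) ∧ ¬(b ∧ d))   [De Morgan]
= e ∧ ¬((b ∨ d) ∧ ¬(b ∧ d))   [double negation]
= e ∧ (¬(b ∨ d) ∨ ¬¬(b ∧ d))   [De Morgan]
= e ∧ ((¬b ∧ ¬d) ∨ ¬¬(b ∧ d))   [De Morgan]
= e ∧ ((¬b ∧ ¬d) ∨ (b ∧ d))   [double negation]
= e ∧ (¬b ∨ b) ∧ (¬b ∨ d) ∧ (¬d ∨ b) ∧ (¬d ∨ d)   [distribute ∨ over ∧]
= e ∧ (¬b ∨ d) ∧ (¬d ∨ b)   [simplify]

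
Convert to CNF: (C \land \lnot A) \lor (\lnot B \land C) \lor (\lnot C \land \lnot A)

(C \land \lnot A) \lor (\lnot B \land C) \lor (\lnot C \land \lnot A)
= (C \lor \lnot B \lor \lnot C) \land (C \lor \lnot B \lor \lnot A) \land (C \lor C \lor \lnot C) \land (C \lor C \lor \lnot A) \land (\lnot A \lor \lnot B \lor \lnot C) \land (\lnot A \lor \lnot B \lor \lnot A) \land (\lnot A \lor C \lor \lnot C) \land (\lnot A \lor C \lor \lnot A)   — distribute \lor over \land
= (C \lor \lnot A) \land (\lnot A \lor \lnot B)   — simplify

(C \lor \lnot A) \land (\lnot A \lor \lnot B)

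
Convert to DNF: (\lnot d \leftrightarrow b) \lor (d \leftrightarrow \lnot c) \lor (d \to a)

(\lnot d \leftrightarrow b) \lor (d \leftrightarrow \lnot c) \lor (d \to a)
≡ ((\lnot d \to b) \land (b \to \lnot d)) \lor (d \leftrightarrow \lnot c) \lor (d \to a)
≡ ((\lnot \lnot d \lor b) \land (b \to \lnot d)) \lor (d \leftrightarrow \lnot c) \lor (d \to a)
≡ ((\lnot \lnot d \lor b) \land (\lnot b \lor \lnot d)) \lor (d \leftrightarrow \lnot c) \lor (d \to a)
≡ ((\lnot \lnot d \lor b) \land (\lnot b \lor \lnot d)) \lor ((d \to \lnot c) \land (\lnot c \to d)) \lor (d \to a)
≡ ((\lnot \lnot d \lor b) \land (\lnot b \lor \lnot d)) \lor ((\lnot d \lor \lnot c) \land (\lnot c \to d)) \lor (d \to a)
≡ ((\lnot \lnot d \lor b) \land (\lnot b \lor \lnot d)) \lor ((\lnot d \lor \lnot c) \land (\lnot \lnot c \lor d)) \lor (d \to a)
≡ ((\lnot \lnot d \lor b) \land (\lnot b \lor \lnot d)) \lor ((\lnot d \lor \lnot c) \land (\lnot \lnot c \lor d)) \lor \lnot d \lor a
≡ ((d \lor b) \land (\lnot b \lor \lnot d)) \lor ((\lnot d \lor \lnot c) \land (\lnot \lnot c \lor d)) \lor \lnot d \lor a
≡ ((d \lor b) \land (\lnot b \lor \lnot d)) \lor ((\lnot d \lor \lnot c) \land (c \lor d)) \lor \lnot d \lor a
≡ (d \land \lnot b) \lor (d \land \lnot d) \lor (b \land \lnot b) \lor (b \land \lnot d) \lor (\lnot d \land c) \lor (\lnot d \land d) \lor (\lnot c \land c) \lor (\lnot c \land d) \lor \lnot d \lor a
≡ (d \land \lnot b) \lor (\lnot c \land d) \lor \lnot d \lor a

(d \land \lnot b) \lor (\lnot c \land d) \lor \lnot d \lor a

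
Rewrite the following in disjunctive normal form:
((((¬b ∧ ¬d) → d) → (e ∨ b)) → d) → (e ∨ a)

((((¬b ∧ ¬d) → d) → (e ∨ b)) → d) → (e ∨ a)
⇔ ¬((((¬b ∧ ¬d) → d) → (e ∨ b)) → d) ∨ e ∨ a   (eliminate →)
⇔ ¬(¬(((¬b ∧ ¬d) → d) → (e ∨ b)) ∨ d) ∨ e ∨ a   (eliminate →)
⇔ ¬(¬(¬((¬b ∧ ¬d) → d) ∨ e ∨ b) ∨ d) ∨ e ∨ a   (eliminate →)
⇔ ¬(¬(¬(¬(¬b ∧ ¬d) ∨ d) ∨ e ∨ b) ∨ d) ∨ e ∨ a   (eliminate →)
⇔ (¬¬(¬(¬(¬b ∧ ¬d) ∨ d) ∨ e ∨ b) ∧ ¬d) ∨ e ∨ a   (De Morgan)
⇔ ((¬(¬(¬b ∧ ¬d) ∨ d) ∨ e ∨ b) ∧ ¬d) ∨ e ∨ a   (double negation)
⇔ (((¬¬(¬b ∧ ¬d) ∧ ¬d) ∨ e ∨ b) ∧ ¬d) ∨ e ∨ a   (De Morgan)
⇔ (((¬b ∧ ¬d ∧ ¬d) ∨ e ∨ b) ∧ ¬d) ∨ e ∨ a   (double negation)
⇔ (¬b ∧ ¬d ∧ ¬d ∧ ¬d) ∨ (e ∧ ¬d) ∨ (b ∧ ¬d) ∨ e ∨ a   (distribute ∧ over ∨)
⇔ (¬b ∧ ¬d) ∨ (b ∧ ¬d) ∨ e ∨ a   (simplify)

(¬b ∧ ¬d) ∨ (b ∧ ¬d) ∨ e ∨ a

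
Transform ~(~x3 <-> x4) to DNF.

~(~x3 <-> x4)
≡ ~((~x3 -> x4) & (x4 -> ~x3))   — eliminate <->
≡ ~((~~x3 | x4) & (x4 -> ~x3))   — eliminate ->
≡ ~((~~x3 | x4) & (~x4 | ~x3))   — eliminate ->
≡ ~(~~x3 | x4) | ~(~x4 | ~x3)   — De Morgan
≡ (~~~x3 & ~x4) | ~(~x4 | ~x3)   — De Morgan
≡ (~x3 & ~x4) | ~(~x4 | ~x3)   — double negation
≡ (~x3 & ~x4) | (~~x4 & ~~x3)   — De Morgan
≡ (~x3 & ~x4) | (x4 & ~~x3)   — double negation
≡ (~x3 & ~x4) | (x4 & x3)   — double negation

(~x3 & ~x4) | (x4 & x3)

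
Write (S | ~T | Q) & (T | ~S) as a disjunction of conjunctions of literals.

(S | ~T | Q) & (T | ~S)
⇔ (S & T) | (S & ~S) | (~T & T) | (~T & ~S) | (Q & T) | (Q & ~S)   (distribute & over |)
⇔ (S & T) | (~T & ~S) | (Q & T) | (Q & ~S)   (simplify)

(S & T) | (~T & ~S) | (Q & T) | (Q & ~S)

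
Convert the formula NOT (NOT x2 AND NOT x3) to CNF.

x2 OR x3

NOT (NOT x2 AND NOT x3)
= NOT NOT x2 OR NOT NOT x3   [De Morgan]
= x2 OR NOT NOT x3   [double negation]
= x2 OR x3   [double negation]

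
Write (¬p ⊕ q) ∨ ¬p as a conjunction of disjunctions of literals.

¬p ∨ q

(¬p ⊕ q) ∨ ¬p
≡ (¬p ∨ q) ∧ ¬(¬p ∧ q) ∨ ¬p   — expand ⊕
≡ (¬p ∨ q) ∧ (¬¬p ∨ ¬q) ∨ ¬p   — De Morgan
≡ (¬p ∨ q) ∧ (p ∨ ¬q) ∨ ¬p   — double negation
≡ (¬p ∨ q ∨ ¬p) ∧ (p ∨ ¬q ∨ ¬p)   — distribute ∨ over ∧
≡ ¬p ∨ q   — simplify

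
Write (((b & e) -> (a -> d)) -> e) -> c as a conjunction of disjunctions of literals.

(((b & e) -> (a -> d)) -> e) -> c
≡ ~(((b & e) -> (a -> d)) -> e) | c   [eliminate ->]
≡ ~(~((b & e) -> (a -> d)) | e) | c   [eliminate ->]
≡ ~(~(~(b & e) | (a -> d)) | e) | c   [eliminate ->]
≡ ~(~(~(b & e) | ~a | d) | e) | c   [eliminate ->]
≡ (~~(~(b & e) | ~a | d) & ~e) | c   [De Morgan]
≡ ((~(b & e) | ~a | d) & ~e) | c   [double negation]
≡ ((~b | ~e | ~a | d) & ~e) | c   [De Morgan]
≡ (~b | ~e | ~a | d | c) & (~e | c)   [distribute | over &]
≡ ~e | c   [simplify]

~e | c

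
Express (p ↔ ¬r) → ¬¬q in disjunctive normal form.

p ∧ r ∨ ¬r ∧ ¬p ∨ q

(p ↔ ¬r) → ¬¬q
⇔ ¬(p ↔ ¬r) ∨ ¬¬q   [eliminate →]
⇔ ¬((p → ¬r) ∧ (¬r → p)) ∨ ¬¬q   [eliminate ↔]
⇔ ¬((¬p ∨ ¬r) ∧ (¬r → p)) ∨ ¬¬q   [eliminate →]
⇔ ¬((¬p ∨ ¬r) ∧ (¬¬r ∨ p)) ∨ ¬¬q   [eliminate →]
⇔ ¬(¬p ∨ ¬r) ∨ ¬(¬¬r ∨ p) ∨ ¬¬q   [De Morgan]
⇔ ¬¬p ∧ ¬¬r ∨ ¬(¬¬r ∨ p) ∨ ¬¬q   [De Morgan]
⇔ p ∧ ¬¬r ∨ ¬(¬¬r ∨ p) ∨ ¬¬q   [double negation]
⇔ p ∧ r ∨ ¬(¬¬r ∨ p) ∨ ¬¬q   [double negation]
⇔ p ∧ r ∨ ¬¬¬r ∧ ¬p ∨ ¬¬q   [De Morgan]
⇔ p ∧ r ∨ ¬r ∧ ¬p ∨ ¬¬q   [double negation]
⇔ p ∧ r ∨ ¬r ∧ ¬p ∨ q   [double negation]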